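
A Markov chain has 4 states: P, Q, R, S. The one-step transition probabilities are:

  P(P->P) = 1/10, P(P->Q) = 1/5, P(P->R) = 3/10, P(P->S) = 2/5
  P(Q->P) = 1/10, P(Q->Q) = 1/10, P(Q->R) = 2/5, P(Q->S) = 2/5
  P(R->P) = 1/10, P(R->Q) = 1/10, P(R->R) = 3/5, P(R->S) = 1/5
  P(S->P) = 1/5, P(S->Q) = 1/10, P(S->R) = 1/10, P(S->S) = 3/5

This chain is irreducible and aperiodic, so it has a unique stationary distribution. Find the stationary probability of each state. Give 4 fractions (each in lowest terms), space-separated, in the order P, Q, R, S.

The stationary distribution satisfies pi = pi * P, i.e.:
  pi_P = 1/10*pi_P + 1/10*pi_Q + 1/10*pi_R + 1/5*pi_S
  pi_Q = 1/5*pi_P + 1/10*pi_Q + 1/10*pi_R + 1/10*pi_S
  pi_R = 3/10*pi_P + 2/5*pi_Q + 3/5*pi_R + 1/10*pi_S
  pi_S = 2/5*pi_P + 2/5*pi_Q + 1/5*pi_R + 3/5*pi_S
with normalization: pi_P + pi_Q + pi_R + pi_S = 1.

Using the first 3 balance equations plus normalization, the linear system A*pi = b is:
  [-9/10, 1/10, 1/10, 1/5] . pi = 0
  [1/5, -9/10, 1/10, 1/10] . pi = 0
  [3/10, 2/5, -2/5, 1/10] . pi = 0
  [1, 1, 1, 1] . pi = 1

Solving yields:
  pi_P = 41/289
  pi_Q = 33/289
  pi_R = 94/289
  pi_S = 121/289

Verification (pi * P):
  41/289*1/10 + 33/289*1/10 + 94/289*1/10 + 121/289*1/5 = 41/289 = pi_P  (ok)
  41/289*1/5 + 33/289*1/10 + 94/289*1/10 + 121/289*1/10 = 33/289 = pi_Q  (ok)
  41/289*3/10 + 33/289*2/5 + 94/289*3/5 + 121/289*1/10 = 94/289 = pi_R  (ok)
  41/289*2/5 + 33/289*2/5 + 94/289*1/5 + 121/289*3/5 = 121/289 = pi_S  (ok)

Answer: 41/289 33/289 94/289 121/289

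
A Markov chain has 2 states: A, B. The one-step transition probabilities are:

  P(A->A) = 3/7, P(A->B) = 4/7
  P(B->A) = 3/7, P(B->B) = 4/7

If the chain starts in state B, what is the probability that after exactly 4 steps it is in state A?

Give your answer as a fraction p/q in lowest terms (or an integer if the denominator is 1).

Answer: 3/7

Derivation:
Computing P^4 by repeated multiplication:
P^1 =
  A: [3/7, 4/7]
  B: [3/7, 4/7]
P^2 =
  A: [3/7, 4/7]
  B: [3/7, 4/7]
P^3 =
  A: [3/7, 4/7]
  B: [3/7, 4/7]
P^4 =
  A: [3/7, 4/7]
  B: [3/7, 4/7]

(P^4)[B -> A] = 3/7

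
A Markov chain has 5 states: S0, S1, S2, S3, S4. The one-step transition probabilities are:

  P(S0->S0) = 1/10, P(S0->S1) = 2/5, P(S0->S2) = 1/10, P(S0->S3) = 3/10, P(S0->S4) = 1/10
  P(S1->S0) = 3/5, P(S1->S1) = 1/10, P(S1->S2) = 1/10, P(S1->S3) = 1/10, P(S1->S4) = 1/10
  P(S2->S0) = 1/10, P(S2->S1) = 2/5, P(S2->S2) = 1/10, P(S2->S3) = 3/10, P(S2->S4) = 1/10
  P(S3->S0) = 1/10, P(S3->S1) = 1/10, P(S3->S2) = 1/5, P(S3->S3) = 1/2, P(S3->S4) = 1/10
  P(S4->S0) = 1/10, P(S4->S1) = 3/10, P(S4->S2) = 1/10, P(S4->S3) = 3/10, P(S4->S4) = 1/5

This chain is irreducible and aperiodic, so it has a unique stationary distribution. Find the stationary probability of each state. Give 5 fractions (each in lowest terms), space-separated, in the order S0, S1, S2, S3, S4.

The stationary distribution satisfies pi = pi * P, i.e.:
  pi_S0 = 1/10*pi_S0 + 3/5*pi_S1 + 1/10*pi_S2 + 1/10*pi_S3 + 1/10*pi_S4
  pi_S1 = 2/5*pi_S0 + 1/10*pi_S1 + 2/5*pi_S2 + 1/10*pi_S3 + 3/10*pi_S4
  pi_S2 = 1/10*pi_S0 + 1/10*pi_S1 + 1/10*pi_S2 + 1/5*pi_S3 + 1/10*pi_S4
  pi_S3 = 3/10*pi_S0 + 1/10*pi_S1 + 3/10*pi_S2 + 1/2*pi_S3 + 3/10*pi_S4
  pi_S4 = 1/10*pi_S0 + 1/10*pi_S1 + 1/10*pi_S2 + 1/10*pi_S3 + 1/5*pi_S4
with normalization: pi_S0 + pi_S1 + pi_S2 + pi_S3 + pi_S4 = 1.

Using the first 4 balance equations plus normalization, the linear system A*pi = b is:
  [-9/10, 3/5, 1/10, 1/10, 1/10] . pi = 0
  [2/5, -9/10, 2/5, 1/10, 3/10] . pi = 0
  [1/10, 1/10, -9/10, 1/5, 1/10] . pi = 0
  [3/10, 1/10, 3/10, -1/2, 3/10] . pi = 0
  [1, 1, 1, 1, 1] . pi = 1

Solving yields:
  pi_S0 = 1877/8820
  pi_S1 = 199/882
  pi_S2 = 1163/8820
  pi_S3 = 281/882
  pi_S4 = 1/9

Verification (pi * P):
  1877/8820*1/10 + 199/882*3/5 + 1163/8820*1/10 + 281/882*1/10 + 1/9*1/10 = 1877/8820 = pi_S0  (ok)
  1877/8820*2/5 + 199/882*1/10 + 1163/8820*2/5 + 281/882*1/10 + 1/9*3/10 = 199/882 = pi_S1  (ok)
  1877/8820*1/10 + 199/882*1/10 + 1163/8820*1/10 + 281/882*1/5 + 1/9*1/10 = 1163/8820 = pi_S2  (ok)
  1877/8820*3/10 + 199/882*1/10 + 1163/8820*3/10 + 281/882*1/2 + 1/9*3/10 = 281/882 = pi_S3  (ok)
  1877/8820*1/10 + 199/882*1/10 + 1163/8820*1/10 + 281/882*1/10 + 1/9*1/5 = 1/9 = pi_S4  (ok)

Answer: 1877/8820 199/882 1163/8820 281/882 1/9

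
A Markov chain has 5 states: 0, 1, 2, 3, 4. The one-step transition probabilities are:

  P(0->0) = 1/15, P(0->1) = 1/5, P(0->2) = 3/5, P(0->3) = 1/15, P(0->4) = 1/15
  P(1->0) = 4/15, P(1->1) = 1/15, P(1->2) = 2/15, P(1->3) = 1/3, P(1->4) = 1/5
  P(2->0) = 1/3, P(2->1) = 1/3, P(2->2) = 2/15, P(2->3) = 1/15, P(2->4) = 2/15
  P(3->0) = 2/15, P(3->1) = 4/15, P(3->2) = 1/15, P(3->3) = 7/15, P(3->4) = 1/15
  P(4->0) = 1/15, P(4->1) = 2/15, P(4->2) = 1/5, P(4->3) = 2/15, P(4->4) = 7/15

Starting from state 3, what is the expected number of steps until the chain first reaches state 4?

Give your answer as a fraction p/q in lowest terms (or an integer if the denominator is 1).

Answer: 10797/1181

Derivation:
Let h_i = expected steps to first reach 4 from state i.
Boundary: h_4 = 0.
First-step equations for the other states:
  h_0 = 1 + 1/15*h_0 + 1/5*h_1 + 3/5*h_2 + 1/15*h_3 + 1/15*h_4
  h_1 = 1 + 4/15*h_0 + 1/15*h_1 + 2/15*h_2 + 1/3*h_3 + 1/5*h_4
  h_2 = 1 + 1/3*h_0 + 1/3*h_1 + 2/15*h_2 + 1/15*h_3 + 2/15*h_4
  h_3 = 1 + 2/15*h_0 + 4/15*h_1 + 1/15*h_2 + 7/15*h_3 + 1/15*h_4

Substituting h_4 = 0 and rearranging gives the linear system (I - Q) h = 1:
  [14/15, -1/5, -3/5, -1/15] . (h_0, h_1, h_2, h_3) = 1
  [-4/15, 14/15, -2/15, -1/3] . (h_0, h_1, h_2, h_3) = 1
  [-1/3, -1/3, 13/15, -1/15] . (h_0, h_1, h_2, h_3) = 1
  [-2/15, -4/15, -1/15, 8/15] . (h_0, h_1, h_2, h_3) = 1

Solving yields:
  h_0 = 10404/1181
  h_1 = 9501/1181
  h_2 = 9849/1181
  h_3 = 10797/1181

Starting state is 3, so the expected hitting time is h_3 = 10797/1181.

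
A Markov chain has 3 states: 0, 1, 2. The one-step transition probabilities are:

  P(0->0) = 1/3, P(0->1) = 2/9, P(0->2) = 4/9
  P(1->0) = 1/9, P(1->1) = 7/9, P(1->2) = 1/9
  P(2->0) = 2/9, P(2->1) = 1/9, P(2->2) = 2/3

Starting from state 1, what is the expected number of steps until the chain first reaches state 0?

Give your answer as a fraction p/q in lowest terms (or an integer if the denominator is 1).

Answer: 36/5

Derivation:
Let h_i = expected steps to first reach 0 from state i.
Boundary: h_0 = 0.
First-step equations for the other states:
  h_1 = 1 + 1/9*h_0 + 7/9*h_1 + 1/9*h_2
  h_2 = 1 + 2/9*h_0 + 1/9*h_1 + 2/3*h_2

Substituting h_0 = 0 and rearranging gives the linear system (I - Q) h = 1:
  [2/9, -1/9] . (h_1, h_2) = 1
  [-1/9, 1/3] . (h_1, h_2) = 1

Solving yields:
  h_1 = 36/5
  h_2 = 27/5

Starting state is 1, so the expected hitting time is h_1 = 36/5.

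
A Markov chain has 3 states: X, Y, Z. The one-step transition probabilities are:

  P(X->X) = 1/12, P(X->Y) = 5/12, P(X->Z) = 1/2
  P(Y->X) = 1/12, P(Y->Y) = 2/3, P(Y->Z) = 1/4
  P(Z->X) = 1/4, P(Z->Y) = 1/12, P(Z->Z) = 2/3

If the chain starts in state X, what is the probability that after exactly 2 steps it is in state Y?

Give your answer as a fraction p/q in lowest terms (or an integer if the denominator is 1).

Computing P^2 by repeated multiplication:
P^1 =
  X: [1/12, 5/12, 1/2]
  Y: [1/12, 2/3, 1/4]
  Z: [1/4, 1/12, 2/3]
P^2 =
  X: [1/6, 17/48, 23/48]
  Y: [1/8, 1/2, 3/8]
  Z: [7/36, 31/144, 85/144]

(P^2)[X -> Y] = 17/48

Answer: 17/48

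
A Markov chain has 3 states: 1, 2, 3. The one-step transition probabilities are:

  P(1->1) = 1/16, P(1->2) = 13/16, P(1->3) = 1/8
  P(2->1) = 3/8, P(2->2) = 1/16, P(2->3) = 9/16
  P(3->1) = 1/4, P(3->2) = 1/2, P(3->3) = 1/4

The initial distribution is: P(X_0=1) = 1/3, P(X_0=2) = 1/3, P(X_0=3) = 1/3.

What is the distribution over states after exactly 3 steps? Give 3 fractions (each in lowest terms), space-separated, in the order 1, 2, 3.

Propagating the distribution step by step (d_{t+1} = d_t * P):
d_0 = (1=1/3, 2=1/3, 3=1/3)
  d_1[1] = 1/3*1/16 + 1/3*3/8 + 1/3*1/4 = 11/48
  d_1[2] = 1/3*13/16 + 1/3*1/16 + 1/3*1/2 = 11/24
  d_1[3] = 1/3*1/8 + 1/3*9/16 + 1/3*1/4 = 5/16
d_1 = (1=11/48, 2=11/24, 3=5/16)
  d_2[1] = 11/48*1/16 + 11/24*3/8 + 5/16*1/4 = 203/768
  d_2[2] = 11/48*13/16 + 11/24*1/16 + 5/16*1/2 = 95/256
  d_2[3] = 11/48*1/8 + 11/24*9/16 + 5/16*1/4 = 35/96
d_2 = (1=203/768, 2=95/256, 3=35/96)
  d_3[1] = 203/768*1/16 + 95/256*3/8 + 35/96*1/4 = 1011/4096
  d_3[2] = 203/768*13/16 + 95/256*1/16 + 35/96*1/2 = 1291/3072
  d_3[3] = 203/768*1/8 + 95/256*9/16 + 35/96*1/4 = 4091/12288
d_3 = (1=1011/4096, 2=1291/3072, 3=4091/12288)

Answer: 1011/4096 1291/3072 4091/12288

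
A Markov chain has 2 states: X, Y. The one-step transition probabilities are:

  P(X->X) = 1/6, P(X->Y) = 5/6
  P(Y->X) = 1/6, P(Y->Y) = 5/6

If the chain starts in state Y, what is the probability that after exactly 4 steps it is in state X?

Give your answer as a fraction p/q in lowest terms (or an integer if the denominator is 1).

Computing P^4 by repeated multiplication:
P^1 =
  X: [1/6, 5/6]
  Y: [1/6, 5/6]
P^2 =
  X: [1/6, 5/6]
  Y: [1/6, 5/6]
P^3 =
  X: [1/6, 5/6]
  Y: [1/6, 5/6]
P^4 =
  X: [1/6, 5/6]
  Y: [1/6, 5/6]

(P^4)[Y -> X] = 1/6

Answer: 1/6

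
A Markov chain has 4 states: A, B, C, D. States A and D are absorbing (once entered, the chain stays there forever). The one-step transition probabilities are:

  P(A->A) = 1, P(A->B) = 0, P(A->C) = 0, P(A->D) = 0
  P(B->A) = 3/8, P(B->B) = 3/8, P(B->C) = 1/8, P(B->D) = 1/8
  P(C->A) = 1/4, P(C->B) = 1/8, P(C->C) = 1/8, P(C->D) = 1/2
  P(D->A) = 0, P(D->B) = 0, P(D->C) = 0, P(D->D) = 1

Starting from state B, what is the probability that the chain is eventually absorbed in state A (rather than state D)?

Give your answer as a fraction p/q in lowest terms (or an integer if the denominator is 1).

Answer: 23/34

Derivation:
Let a_i = P(absorbed in A | start in state i).
Boundary conditions: a_A = 1, a_D = 0.
For each transient state i, a_i = sum_j P(i->j) * a_j:
  a_B = 3/8*a_A + 3/8*a_B + 1/8*a_C + 1/8*a_D
  a_C = 1/4*a_A + 1/8*a_B + 1/8*a_C + 1/2*a_D

Substituting a_A = 1 and a_D = 0, rearrange to (I - Q) a = r where r[i] = P(i -> A):
  [5/8, -1/8] . (a_B, a_C) = 3/8
  [-1/8, 7/8] . (a_B, a_C) = 1/4

Solving yields:
  a_B = 23/34
  a_C = 13/34

Starting state is B, so the absorption probability is a_B = 23/34.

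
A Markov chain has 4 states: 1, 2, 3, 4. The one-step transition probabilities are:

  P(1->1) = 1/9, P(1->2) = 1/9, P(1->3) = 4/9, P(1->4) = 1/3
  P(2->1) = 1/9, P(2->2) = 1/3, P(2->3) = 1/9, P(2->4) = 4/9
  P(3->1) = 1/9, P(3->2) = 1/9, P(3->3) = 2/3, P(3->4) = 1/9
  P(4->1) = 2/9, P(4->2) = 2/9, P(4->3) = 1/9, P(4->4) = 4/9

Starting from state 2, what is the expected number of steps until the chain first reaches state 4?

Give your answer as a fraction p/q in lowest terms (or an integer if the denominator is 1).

Let h_i = expected steps to first reach 4 from state i.
Boundary: h_4 = 0.
First-step equations for the other states:
  h_1 = 1 + 1/9*h_1 + 1/9*h_2 + 4/9*h_3 + 1/3*h_4
  h_2 = 1 + 1/9*h_1 + 1/3*h_2 + 1/9*h_3 + 4/9*h_4
  h_3 = 1 + 1/9*h_1 + 1/9*h_2 + 2/3*h_3 + 1/9*h_4

Substituting h_4 = 0 and rearranging gives the linear system (I - Q) h = 1:
  [8/9, -1/9, -4/9] . (h_1, h_2, h_3) = 1
  [-1/9, 2/3, -1/9] . (h_1, h_2, h_3) = 1
  [-1/9, -1/9, 1/3] . (h_1, h_2, h_3) = 1

Solving yields:
  h_1 = 441/104
  h_2 = 81/26
  h_3 = 567/104

Starting state is 2, so the expected hitting time is h_2 = 81/26.

Answer: 81/26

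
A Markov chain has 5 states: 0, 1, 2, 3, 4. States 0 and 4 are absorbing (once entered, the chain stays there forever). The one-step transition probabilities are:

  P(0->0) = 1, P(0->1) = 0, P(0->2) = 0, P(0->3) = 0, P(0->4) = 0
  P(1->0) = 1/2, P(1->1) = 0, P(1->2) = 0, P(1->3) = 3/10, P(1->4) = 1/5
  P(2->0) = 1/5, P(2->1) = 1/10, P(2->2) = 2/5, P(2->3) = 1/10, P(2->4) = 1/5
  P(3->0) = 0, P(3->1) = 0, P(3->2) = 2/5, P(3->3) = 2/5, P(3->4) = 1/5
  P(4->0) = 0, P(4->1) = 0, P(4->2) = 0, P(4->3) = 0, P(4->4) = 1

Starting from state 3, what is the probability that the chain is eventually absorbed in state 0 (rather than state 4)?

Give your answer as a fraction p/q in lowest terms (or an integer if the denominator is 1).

Let a_i = P(absorbed in 0 | start in state i).
Boundary conditions: a_0 = 1, a_4 = 0.
For each transient state i, a_i = sum_j P(i->j) * a_j:
  a_1 = 1/2*a_0 + 0*a_1 + 0*a_2 + 3/10*a_3 + 1/5*a_4
  a_2 = 1/5*a_0 + 1/10*a_1 + 2/5*a_2 + 1/10*a_3 + 1/5*a_4
  a_3 = 0*a_0 + 0*a_1 + 2/5*a_2 + 2/5*a_3 + 1/5*a_4

Substituting a_0 = 1 and a_4 = 0, rearrange to (I - Q) a = r where r[i] = P(i -> 0):
  [1, 0, -3/10] . (a_1, a_2, a_3) = 1/2
  [-1/10, 3/5, -1/10] . (a_1, a_2, a_3) = 1/5
  [0, -2/5, 3/5] . (a_1, a_2, a_3) = 0

Solving yields:
  a_1 = 46/77
  a_2 = 75/154
  a_3 = 25/77

Starting state is 3, so the absorption probability is a_3 = 25/77.

Answer: 25/77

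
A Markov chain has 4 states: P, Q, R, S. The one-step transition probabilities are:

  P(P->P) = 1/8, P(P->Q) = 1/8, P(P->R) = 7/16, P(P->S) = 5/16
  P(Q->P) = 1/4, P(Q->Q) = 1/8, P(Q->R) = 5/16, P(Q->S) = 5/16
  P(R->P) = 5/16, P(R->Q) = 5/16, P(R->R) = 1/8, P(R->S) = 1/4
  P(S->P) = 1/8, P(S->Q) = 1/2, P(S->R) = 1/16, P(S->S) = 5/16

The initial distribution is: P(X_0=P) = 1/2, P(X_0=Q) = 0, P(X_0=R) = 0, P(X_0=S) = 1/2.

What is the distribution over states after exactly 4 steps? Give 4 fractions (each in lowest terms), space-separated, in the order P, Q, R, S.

Answer: 1653/8192 2293/8192 901/4096 611/2048

Derivation:
Propagating the distribution step by step (d_{t+1} = d_t * P):
d_0 = (P=1/2, Q=0, R=0, S=1/2)
  d_1[P] = 1/2*1/8 + 0*1/4 + 0*5/16 + 1/2*1/8 = 1/8
  d_1[Q] = 1/2*1/8 + 0*1/8 + 0*5/16 + 1/2*1/2 = 5/16
  d_1[R] = 1/2*7/16 + 0*5/16 + 0*1/8 + 1/2*1/16 = 1/4
  d_1[S] = 1/2*5/16 + 0*5/16 + 0*1/4 + 1/2*5/16 = 5/16
d_1 = (P=1/8, Q=5/16, R=1/4, S=5/16)
  d_2[P] = 1/8*1/8 + 5/16*1/4 + 1/4*5/16 + 5/16*1/8 = 27/128
  d_2[Q] = 1/8*1/8 + 5/16*1/8 + 1/4*5/16 + 5/16*1/2 = 37/128
  d_2[R] = 1/8*7/16 + 5/16*5/16 + 1/4*1/8 + 5/16*1/16 = 13/64
  d_2[S] = 1/8*5/16 + 5/16*5/16 + 1/4*1/4 + 5/16*5/16 = 19/64
d_2 = (P=27/128, Q=37/128, R=13/64, S=19/64)
  d_3[P] = 27/128*1/8 + 37/128*1/4 + 13/64*5/16 + 19/64*1/8 = 51/256
  d_3[Q] = 27/128*1/8 + 37/128*1/8 + 13/64*5/16 + 19/64*1/2 = 281/1024
  d_3[R] = 27/128*7/16 + 37/128*5/16 + 13/64*1/8 + 19/64*1/16 = 29/128
  d_3[S] = 27/128*5/16 + 37/128*5/16 + 13/64*1/4 + 19/64*5/16 = 307/1024
d_3 = (P=51/256, Q=281/1024, R=29/128, S=307/1024)
  d_4[P] = 51/256*1/8 + 281/1024*1/4 + 29/128*5/16 + 307/1024*1/8 = 1653/8192
  d_4[Q] = 51/256*1/8 + 281/1024*1/8 + 29/128*5/16 + 307/1024*1/2 = 2293/8192
  d_4[R] = 51/256*7/16 + 281/1024*5/16 + 29/128*1/8 + 307/1024*1/16 = 901/4096
  d_4[S] = 51/256*5/16 + 281/1024*5/16 + 29/128*1/4 + 307/1024*5/16 = 611/2048
d_4 = (P=1653/8192, Q=2293/8192, R=901/4096, S=611/2048)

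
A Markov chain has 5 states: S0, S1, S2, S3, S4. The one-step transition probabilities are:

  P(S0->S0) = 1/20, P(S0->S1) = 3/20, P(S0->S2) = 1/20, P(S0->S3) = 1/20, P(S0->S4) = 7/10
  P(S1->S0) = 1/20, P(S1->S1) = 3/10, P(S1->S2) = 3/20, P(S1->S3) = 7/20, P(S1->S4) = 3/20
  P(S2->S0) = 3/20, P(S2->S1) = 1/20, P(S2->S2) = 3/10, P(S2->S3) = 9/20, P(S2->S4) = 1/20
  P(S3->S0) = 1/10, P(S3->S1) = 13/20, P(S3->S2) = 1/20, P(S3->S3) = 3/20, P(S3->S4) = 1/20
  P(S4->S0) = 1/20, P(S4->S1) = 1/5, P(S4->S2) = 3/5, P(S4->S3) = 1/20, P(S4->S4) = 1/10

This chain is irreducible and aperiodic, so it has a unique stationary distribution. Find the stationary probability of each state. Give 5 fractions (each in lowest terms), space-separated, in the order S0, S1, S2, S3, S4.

The stationary distribution satisfies pi = pi * P, i.e.:
  pi_S0 = 1/20*pi_S0 + 1/20*pi_S1 + 3/20*pi_S2 + 1/10*pi_S3 + 1/20*pi_S4
  pi_S1 = 3/20*pi_S0 + 3/10*pi_S1 + 1/20*pi_S2 + 13/20*pi_S3 + 1/5*pi_S4
  pi_S2 = 1/20*pi_S0 + 3/20*pi_S1 + 3/10*pi_S2 + 1/20*pi_S3 + 3/5*pi_S4
  pi_S3 = 1/20*pi_S0 + 7/20*pi_S1 + 9/20*pi_S2 + 3/20*pi_S3 + 1/20*pi_S4
  pi_S4 = 7/10*pi_S0 + 3/20*pi_S1 + 1/20*pi_S2 + 1/20*pi_S3 + 1/10*pi_S4
with normalization: pi_S0 + pi_S1 + pi_S2 + pi_S3 + pi_S4 = 1.

Using the first 4 balance equations plus normalization, the linear system A*pi = b is:
  [-19/20, 1/20, 3/20, 1/10, 1/20] . pi = 0
  [3/20, -7/10, 1/20, 13/20, 1/5] . pi = 0
  [1/20, 3/20, -7/10, 1/20, 3/5] . pi = 0
  [1/20, 7/20, 9/20, -17/20, 1/20] . pi = 0
  [1, 1, 1, 1, 1] . pi = 1

Solving yields:
  pi_S0 = 4985/59438
  pi_S1 = 55021/178314
  pi_S2 = 12619/59438
  pi_S3 = 7512/29719
  pi_S4 = 25409/178314

Verification (pi * P):
  4985/59438*1/20 + 55021/178314*1/20 + 12619/59438*3/20 + 7512/29719*1/10 + 25409/178314*1/20 = 4985/59438 = pi_S0  (ok)
  4985/59438*3/20 + 55021/178314*3/10 + 12619/59438*1/20 + 7512/29719*13/20 + 25409/178314*1/5 = 55021/178314 = pi_S1  (ok)
  4985/59438*1/20 + 55021/178314*3/20 + 12619/59438*3/10 + 7512/29719*1/20 + 25409/178314*3/5 = 12619/59438 = pi_S2  (ok)
  4985/59438*1/20 + 55021/178314*7/20 + 12619/59438*9/20 + 7512/29719*3/20 + 25409/178314*1/20 = 7512/29719 = pi_S3  (ok)
  4985/59438*7/10 + 55021/178314*3/20 + 12619/59438*1/20 + 7512/29719*1/20 + 25409/178314*1/10 = 25409/178314 = pi_S4  (ok)

Answer: 4985/59438 55021/178314 12619/59438 7512/29719 25409/178314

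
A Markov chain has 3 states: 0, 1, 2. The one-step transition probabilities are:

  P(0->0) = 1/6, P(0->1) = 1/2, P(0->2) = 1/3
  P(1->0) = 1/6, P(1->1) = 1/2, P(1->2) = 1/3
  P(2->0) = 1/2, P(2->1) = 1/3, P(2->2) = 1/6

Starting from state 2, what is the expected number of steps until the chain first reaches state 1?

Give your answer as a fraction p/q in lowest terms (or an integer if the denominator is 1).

Let h_i = expected steps to first reach 1 from state i.
Boundary: h_1 = 0.
First-step equations for the other states:
  h_0 = 1 + 1/6*h_0 + 1/2*h_1 + 1/3*h_2
  h_2 = 1 + 1/2*h_0 + 1/3*h_1 + 1/6*h_2

Substituting h_1 = 0 and rearranging gives the linear system (I - Q) h = 1:
  [5/6, -1/3] . (h_0, h_2) = 1
  [-1/2, 5/6] . (h_0, h_2) = 1

Solving yields:
  h_0 = 42/19
  h_2 = 48/19

Starting state is 2, so the expected hitting time is h_2 = 48/19.

Answer: 48/19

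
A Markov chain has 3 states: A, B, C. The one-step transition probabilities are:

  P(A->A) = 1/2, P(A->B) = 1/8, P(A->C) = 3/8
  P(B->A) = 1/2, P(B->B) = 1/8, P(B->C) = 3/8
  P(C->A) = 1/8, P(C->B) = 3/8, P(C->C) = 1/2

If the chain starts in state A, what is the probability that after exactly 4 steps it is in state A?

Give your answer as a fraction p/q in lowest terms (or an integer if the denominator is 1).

Answer: 1391/4096

Derivation:
Computing P^4 by repeated multiplication:
P^1 =
  A: [1/2, 1/8, 3/8]
  B: [1/2, 1/8, 3/8]
  C: [1/8, 3/8, 1/2]
P^2 =
  A: [23/64, 7/32, 27/64]
  B: [23/64, 7/32, 27/64]
  C: [5/16, 1/4, 7/16]
P^3 =
  A: [175/512, 59/256, 219/512]
  B: [175/512, 59/256, 219/512]
  C: [43/128, 15/64, 55/128]
P^4 =
  A: [1391/4096, 475/2048, 1755/4096]
  B: [1391/4096, 475/2048, 1755/4096]
  C: [347/1024, 119/512, 439/1024]

(P^4)[A -> A] = 1391/4096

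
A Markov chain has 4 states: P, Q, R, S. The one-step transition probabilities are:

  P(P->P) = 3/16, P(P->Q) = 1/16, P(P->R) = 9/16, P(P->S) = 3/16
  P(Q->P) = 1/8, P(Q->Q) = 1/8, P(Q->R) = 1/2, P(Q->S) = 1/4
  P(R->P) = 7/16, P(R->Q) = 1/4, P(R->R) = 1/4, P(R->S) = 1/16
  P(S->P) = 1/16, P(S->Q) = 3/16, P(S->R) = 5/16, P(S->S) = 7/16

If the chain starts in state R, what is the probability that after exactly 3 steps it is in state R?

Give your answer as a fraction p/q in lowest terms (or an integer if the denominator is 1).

Computing P^3 by repeated multiplication:
P^1 =
  P: [3/16, 1/16, 9/16, 3/16]
  Q: [1/8, 1/8, 1/2, 1/4]
  R: [7/16, 1/4, 1/4, 1/16]
  S: [1/16, 3/16, 5/16, 7/16]
P^2 =
  P: [77/256, 25/128, 43/128, 43/256]
  Q: [35/128, 25/128, 43/128, 25/128]
  R: [29/128, 17/128, 29/64, 3/16]
  S: [51/256, 3/16, 11/32, 69/256]
P^3 =
  P: [61/256, 325/2048, 413/1024, 409/2048]
  Q: [481/2048, 83/512, 203/512, 423/2048]
  R: [551/2048, 367/2048, 749/2048, 381/2048]
  S: [467/2048, 353/2048, 385/1024, 229/1024]

(P^3)[R -> R] = 749/2048

Answer: 749/2048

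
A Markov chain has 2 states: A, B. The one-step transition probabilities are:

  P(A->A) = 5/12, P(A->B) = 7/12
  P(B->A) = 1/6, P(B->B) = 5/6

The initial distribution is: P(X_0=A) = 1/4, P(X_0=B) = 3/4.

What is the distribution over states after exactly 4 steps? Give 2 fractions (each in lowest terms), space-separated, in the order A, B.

Propagating the distribution step by step (d_{t+1} = d_t * P):
d_0 = (A=1/4, B=3/4)
  d_1[A] = 1/4*5/12 + 3/4*1/6 = 11/48
  d_1[B] = 1/4*7/12 + 3/4*5/6 = 37/48
d_1 = (A=11/48, B=37/48)
  d_2[A] = 11/48*5/12 + 37/48*1/6 = 43/192
  d_2[B] = 11/48*7/12 + 37/48*5/6 = 149/192
d_2 = (A=43/192, B=149/192)
  d_3[A] = 43/192*5/12 + 149/192*1/6 = 57/256
  d_3[B] = 43/192*7/12 + 149/192*5/6 = 199/256
d_3 = (A=57/256, B=199/256)
  d_4[A] = 57/256*5/12 + 199/256*1/6 = 683/3072
  d_4[B] = 57/256*7/12 + 199/256*5/6 = 2389/3072
d_4 = (A=683/3072, B=2389/3072)

Answer: 683/3072 2389/3072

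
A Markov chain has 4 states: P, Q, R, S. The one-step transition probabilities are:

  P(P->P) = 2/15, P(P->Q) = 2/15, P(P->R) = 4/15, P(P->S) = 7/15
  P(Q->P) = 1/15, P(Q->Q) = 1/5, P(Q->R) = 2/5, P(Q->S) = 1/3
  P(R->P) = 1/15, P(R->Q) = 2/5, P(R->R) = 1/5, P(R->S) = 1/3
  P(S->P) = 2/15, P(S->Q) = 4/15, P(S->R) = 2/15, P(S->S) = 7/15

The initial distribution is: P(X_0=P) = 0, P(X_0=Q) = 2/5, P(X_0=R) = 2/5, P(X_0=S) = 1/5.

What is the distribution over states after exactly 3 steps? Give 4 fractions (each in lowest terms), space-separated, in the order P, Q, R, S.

Propagating the distribution step by step (d_{t+1} = d_t * P):
d_0 = (P=0, Q=2/5, R=2/5, S=1/5)
  d_1[P] = 0*2/15 + 2/5*1/15 + 2/5*1/15 + 1/5*2/15 = 2/25
  d_1[Q] = 0*2/15 + 2/5*1/5 + 2/5*2/5 + 1/5*4/15 = 22/75
  d_1[R] = 0*4/15 + 2/5*2/5 + 2/5*1/5 + 1/5*2/15 = 4/15
  d_1[S] = 0*7/15 + 2/5*1/3 + 2/5*1/3 + 1/5*7/15 = 9/25
d_1 = (P=2/25, Q=22/75, R=4/15, S=9/25)
  d_2[P] = 2/25*2/15 + 22/75*1/15 + 4/15*1/15 + 9/25*2/15 = 12/125
  d_2[Q] = 2/25*2/15 + 22/75*1/5 + 4/15*2/5 + 9/25*4/15 = 34/125
  d_2[R] = 2/25*4/15 + 22/75*2/5 + 4/15*1/5 + 9/25*2/15 = 6/25
  d_2[S] = 2/25*7/15 + 22/75*1/3 + 4/15*1/3 + 9/25*7/15 = 49/125
d_2 = (P=12/125, Q=34/125, R=6/25, S=49/125)
  d_3[P] = 12/125*2/15 + 34/125*1/15 + 6/25*1/15 + 49/125*2/15 = 62/625
  d_3[Q] = 12/125*2/15 + 34/125*1/5 + 6/25*2/5 + 49/125*4/15 = 502/1875
  d_3[R] = 12/125*4/15 + 34/125*2/5 + 6/25*1/5 + 49/125*2/15 = 88/375
  d_3[S] = 12/125*7/15 + 34/125*1/3 + 6/25*1/3 + 49/125*7/15 = 249/625
d_3 = (P=62/625, Q=502/1875, R=88/375, S=249/625)

Answer: 62/625 502/1875 88/375 249/625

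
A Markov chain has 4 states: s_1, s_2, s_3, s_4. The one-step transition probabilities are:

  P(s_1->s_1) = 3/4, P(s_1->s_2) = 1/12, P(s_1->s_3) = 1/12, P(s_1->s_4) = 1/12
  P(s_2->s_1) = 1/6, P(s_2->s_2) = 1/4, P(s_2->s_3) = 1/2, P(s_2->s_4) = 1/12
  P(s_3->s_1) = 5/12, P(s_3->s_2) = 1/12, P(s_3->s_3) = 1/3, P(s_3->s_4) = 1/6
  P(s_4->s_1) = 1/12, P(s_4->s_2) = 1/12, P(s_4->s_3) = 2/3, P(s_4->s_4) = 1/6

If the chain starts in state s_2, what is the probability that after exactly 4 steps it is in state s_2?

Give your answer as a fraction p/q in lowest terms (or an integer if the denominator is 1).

Computing P^4 by repeated multiplication:
P^1 =
  s_1: [3/4, 1/12, 1/12, 1/12]
  s_2: [1/6, 1/4, 1/2, 1/12]
  s_3: [5/12, 1/12, 1/3, 1/6]
  s_4: [1/12, 1/12, 2/3, 1/6]
P^2 =
  s_1: [89/144, 7/72, 3/16, 7/72]
  s_2: [55/144, 1/8, 13/36, 19/144]
  s_3: [23/48, 7/72, 43/144, 1/8]
  s_4: [53/144, 7/72, 55/144, 11/72]
P^3 =
  s_1: [163/288, 43/432, 131/576, 185/1728]
  s_2: [15/32, 5/48, 523/1728, 215/1728]
  s_3: [49/96, 43/432, 469/1728, 205/1728]
  s_4: [401/864, 43/432, 533/1728, 221/1728]
P^4 =
  s_1: [353/648, 259/2592, 2531/10368, 1153/10368]
  s_2: [655/1296, 29/288, 2851/10368, 137/1152]
  s_3: [677/1296, 259/2592, 905/3456, 1201/10368]
  s_4: [653/1296, 259/2592, 2867/10368, 1241/10368]

(P^4)[s_2 -> s_2] = 29/288

Answer: 29/288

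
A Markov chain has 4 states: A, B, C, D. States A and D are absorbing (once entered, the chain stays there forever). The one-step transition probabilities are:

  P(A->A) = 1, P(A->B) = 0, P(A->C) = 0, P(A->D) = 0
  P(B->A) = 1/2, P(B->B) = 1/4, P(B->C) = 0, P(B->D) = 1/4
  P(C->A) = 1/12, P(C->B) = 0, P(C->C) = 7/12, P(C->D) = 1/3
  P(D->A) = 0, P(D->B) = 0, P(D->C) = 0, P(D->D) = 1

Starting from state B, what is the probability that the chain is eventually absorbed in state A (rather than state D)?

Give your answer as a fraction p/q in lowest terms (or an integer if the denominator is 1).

Let a_i = P(absorbed in A | start in state i).
Boundary conditions: a_A = 1, a_D = 0.
For each transient state i, a_i = sum_j P(i->j) * a_j:
  a_B = 1/2*a_A + 1/4*a_B + 0*a_C + 1/4*a_D
  a_C = 1/12*a_A + 0*a_B + 7/12*a_C + 1/3*a_D

Substituting a_A = 1 and a_D = 0, rearrange to (I - Q) a = r where r[i] = P(i -> A):
  [3/4, 0] . (a_B, a_C) = 1/2
  [0, 5/12] . (a_B, a_C) = 1/12

Solving yields:
  a_B = 2/3
  a_C = 1/5

Starting state is B, so the absorption probability is a_B = 2/3.

Answer: 2/3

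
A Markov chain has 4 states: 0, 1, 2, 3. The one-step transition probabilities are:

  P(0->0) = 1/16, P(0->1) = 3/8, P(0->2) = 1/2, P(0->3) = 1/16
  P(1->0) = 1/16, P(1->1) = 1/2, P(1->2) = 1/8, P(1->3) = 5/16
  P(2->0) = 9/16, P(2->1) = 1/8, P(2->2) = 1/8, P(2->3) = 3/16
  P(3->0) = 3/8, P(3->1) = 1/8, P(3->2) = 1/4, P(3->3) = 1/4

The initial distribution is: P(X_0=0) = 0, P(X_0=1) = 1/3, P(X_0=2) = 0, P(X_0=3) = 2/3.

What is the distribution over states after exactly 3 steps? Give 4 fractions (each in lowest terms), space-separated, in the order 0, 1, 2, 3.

Answer: 3143/12288 907/3072 751/3072 2513/12288

Derivation:
Propagating the distribution step by step (d_{t+1} = d_t * P):
d_0 = (0=0, 1=1/3, 2=0, 3=2/3)
  d_1[0] = 0*1/16 + 1/3*1/16 + 0*9/16 + 2/3*3/8 = 13/48
  d_1[1] = 0*3/8 + 1/3*1/2 + 0*1/8 + 2/3*1/8 = 1/4
  d_1[2] = 0*1/2 + 1/3*1/8 + 0*1/8 + 2/3*1/4 = 5/24
  d_1[3] = 0*1/16 + 1/3*5/16 + 0*3/16 + 2/3*1/4 = 13/48
d_1 = (0=13/48, 1=1/4, 2=5/24, 3=13/48)
  d_2[0] = 13/48*1/16 + 1/4*1/16 + 5/24*9/16 + 13/48*3/8 = 193/768
  d_2[1] = 13/48*3/8 + 1/4*1/2 + 5/24*1/8 + 13/48*1/8 = 55/192
  d_2[2] = 13/48*1/2 + 1/4*1/8 + 5/24*1/8 + 13/48*1/4 = 25/96
  d_2[3] = 13/48*1/16 + 1/4*5/16 + 5/24*3/16 + 13/48*1/4 = 155/768
d_2 = (0=193/768, 1=55/192, 2=25/96, 3=155/768)
  d_3[0] = 193/768*1/16 + 55/192*1/16 + 25/96*9/16 + 155/768*3/8 = 3143/12288
  d_3[1] = 193/768*3/8 + 55/192*1/2 + 25/96*1/8 + 155/768*1/8 = 907/3072
  d_3[2] = 193/768*1/2 + 55/192*1/8 + 25/96*1/8 + 155/768*1/4 = 751/3072
  d_3[3] = 193/768*1/16 + 55/192*5/16 + 25/96*3/16 + 155/768*1/4 = 2513/12288
d_3 = (0=3143/12288, 1=907/3072, 2=751/3072, 3=2513/12288)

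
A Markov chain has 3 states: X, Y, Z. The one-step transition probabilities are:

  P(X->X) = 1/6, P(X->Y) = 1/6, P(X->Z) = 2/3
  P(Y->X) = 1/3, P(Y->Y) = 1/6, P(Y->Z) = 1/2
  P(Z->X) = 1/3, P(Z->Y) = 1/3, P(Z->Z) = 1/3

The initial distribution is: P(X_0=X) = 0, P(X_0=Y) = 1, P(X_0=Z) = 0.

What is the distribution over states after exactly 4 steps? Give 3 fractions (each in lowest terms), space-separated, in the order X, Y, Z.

Answer: 185/648 317/1296 203/432

Derivation:
Propagating the distribution step by step (d_{t+1} = d_t * P):
d_0 = (X=0, Y=1, Z=0)
  d_1[X] = 0*1/6 + 1*1/3 + 0*1/3 = 1/3
  d_1[Y] = 0*1/6 + 1*1/6 + 0*1/3 = 1/6
  d_1[Z] = 0*2/3 + 1*1/2 + 0*1/3 = 1/2
d_1 = (X=1/3, Y=1/6, Z=1/2)
  d_2[X] = 1/3*1/6 + 1/6*1/3 + 1/2*1/3 = 5/18
  d_2[Y] = 1/3*1/6 + 1/6*1/6 + 1/2*1/3 = 1/4
  d_2[Z] = 1/3*2/3 + 1/6*1/2 + 1/2*1/3 = 17/36
d_2 = (X=5/18, Y=1/4, Z=17/36)
  d_3[X] = 5/18*1/6 + 1/4*1/3 + 17/36*1/3 = 31/108
  d_3[Y] = 5/18*1/6 + 1/4*1/6 + 17/36*1/3 = 53/216
  d_3[Z] = 5/18*2/3 + 1/4*1/2 + 17/36*1/3 = 101/216
d_3 = (X=31/108, Y=53/216, Z=101/216)
  d_4[X] = 31/108*1/6 + 53/216*1/3 + 101/216*1/3 = 185/648
  d_4[Y] = 31/108*1/6 + 53/216*1/6 + 101/216*1/3 = 317/1296
  d_4[Z] = 31/108*2/3 + 53/216*1/2 + 101/216*1/3 = 203/432
d_4 = (X=185/648, Y=317/1296, Z=203/432)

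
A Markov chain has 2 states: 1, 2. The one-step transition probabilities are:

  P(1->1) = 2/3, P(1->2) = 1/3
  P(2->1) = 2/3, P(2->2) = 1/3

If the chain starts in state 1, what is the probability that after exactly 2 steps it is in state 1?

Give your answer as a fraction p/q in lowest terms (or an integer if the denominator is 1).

Answer: 2/3

Derivation:
Computing P^2 by repeated multiplication:
P^1 =
  1: [2/3, 1/3]
  2: [2/3, 1/3]
P^2 =
  1: [2/3, 1/3]
  2: [2/3, 1/3]

(P^2)[1 -> 1] = 2/3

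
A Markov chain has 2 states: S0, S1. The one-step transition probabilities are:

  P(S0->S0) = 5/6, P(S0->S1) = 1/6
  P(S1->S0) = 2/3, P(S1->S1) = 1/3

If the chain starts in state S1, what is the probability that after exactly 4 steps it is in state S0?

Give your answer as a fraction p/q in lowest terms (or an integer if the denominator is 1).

Computing P^4 by repeated multiplication:
P^1 =
  S0: [5/6, 1/6]
  S1: [2/3, 1/3]
P^2 =
  S0: [29/36, 7/36]
  S1: [7/9, 2/9]
P^3 =
  S0: [173/216, 43/216]
  S1: [43/54, 11/54]
P^4 =
  S0: [1037/1296, 259/1296]
  S1: [259/324, 65/324]

(P^4)[S1 -> S0] = 259/324

Answer: 259/324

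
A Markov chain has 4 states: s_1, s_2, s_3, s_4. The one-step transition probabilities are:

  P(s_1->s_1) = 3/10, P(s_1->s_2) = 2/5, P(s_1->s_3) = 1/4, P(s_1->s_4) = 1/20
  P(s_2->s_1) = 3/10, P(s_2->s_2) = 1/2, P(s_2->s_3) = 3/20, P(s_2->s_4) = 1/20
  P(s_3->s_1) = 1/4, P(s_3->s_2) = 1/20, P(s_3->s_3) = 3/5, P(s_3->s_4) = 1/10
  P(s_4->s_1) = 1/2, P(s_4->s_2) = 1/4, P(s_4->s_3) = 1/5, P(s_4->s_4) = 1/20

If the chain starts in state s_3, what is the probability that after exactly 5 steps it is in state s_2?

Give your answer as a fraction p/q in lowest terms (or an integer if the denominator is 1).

Answer: 46841/160000

Derivation:
Computing P^5 by repeated multiplication:
P^1 =
  s_1: [3/10, 2/5, 1/4, 1/20]
  s_2: [3/10, 1/2, 3/20, 1/20]
  s_3: [1/4, 1/20, 3/5, 1/10]
  s_4: [1/2, 1/4, 1/5, 1/20]
P^2 =
  s_1: [119/400, 69/200, 59/200, 1/16]
  s_2: [121/400, 39/100, 1/4, 23/400]
  s_3: [29/100, 9/50, 9/20, 2/25]
  s_4: [3/10, 139/400, 117/400, 3/50]
P^3 =
  s_1: [1191/4000, 103/320, 101/320, 259/4000]
  s_2: [299/1000, 2743/8000, 473/1600, 1/16]
  s_3: [587/2000, 497/2000, 771/2000, 29/400]
  s_4: [2379/8000, 2587/8000, 2517/8000, 517/8000]
P^4 =
  s_1: [47547/160000, 49921/160000, 52007/160000, 421/6400]
  s_2: [9527/32000, 51431/160000, 50569/160000, 2073/32000]
  s_3: [11809/40000, 5581/20000, 7129/20000, 2771/40000]
  s_4: [47551/160000, 12501/40000, 6491/20000, 10517/160000]
P^5 =
  s_1: [950093/3200000, 492109/1600000, 526841/1600000, 212007/3200000]
  s_2: [950891/3200000, 124723/400000, 260189/800000, 210569/3200000]
  s_3: [118413/400000, 46841/160000, 274711/800000, 27129/400000]
  s_4: [47507/160000, 984961/3200000, 1052971/3200000, 26491/400000]

(P^5)[s_3 -> s_2] = 46841/160000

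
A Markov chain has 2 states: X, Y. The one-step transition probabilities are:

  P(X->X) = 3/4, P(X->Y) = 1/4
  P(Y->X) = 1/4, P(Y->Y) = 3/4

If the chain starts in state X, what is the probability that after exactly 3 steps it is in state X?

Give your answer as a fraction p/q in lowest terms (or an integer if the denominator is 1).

Answer: 9/16

Derivation:
Computing P^3 by repeated multiplication:
P^1 =
  X: [3/4, 1/4]
  Y: [1/4, 3/4]
P^2 =
  X: [5/8, 3/8]
  Y: [3/8, 5/8]
P^3 =
  X: [9/16, 7/16]
  Y: [7/16, 9/16]

(P^3)[X -> X] = 9/16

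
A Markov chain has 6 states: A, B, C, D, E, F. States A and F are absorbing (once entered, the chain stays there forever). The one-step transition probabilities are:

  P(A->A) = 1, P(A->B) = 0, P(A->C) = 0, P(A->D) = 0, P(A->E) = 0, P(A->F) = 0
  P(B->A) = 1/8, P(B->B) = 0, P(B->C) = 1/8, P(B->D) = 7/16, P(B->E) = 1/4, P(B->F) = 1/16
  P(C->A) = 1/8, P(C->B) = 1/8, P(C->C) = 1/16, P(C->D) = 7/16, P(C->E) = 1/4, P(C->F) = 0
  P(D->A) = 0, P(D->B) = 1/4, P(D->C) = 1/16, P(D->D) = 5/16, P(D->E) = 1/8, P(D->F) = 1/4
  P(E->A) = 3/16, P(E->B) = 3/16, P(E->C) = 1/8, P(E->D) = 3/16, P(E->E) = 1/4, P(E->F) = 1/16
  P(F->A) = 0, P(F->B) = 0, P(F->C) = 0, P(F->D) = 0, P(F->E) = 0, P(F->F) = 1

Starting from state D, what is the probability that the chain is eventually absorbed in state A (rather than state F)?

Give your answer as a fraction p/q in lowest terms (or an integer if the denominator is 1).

Answer: 270/913

Derivation:
Let a_i = P(absorbed in A | start in state i).
Boundary conditions: a_A = 1, a_F = 0.
For each transient state i, a_i = sum_j P(i->j) * a_j:
  a_B = 1/8*a_A + 0*a_B + 1/8*a_C + 7/16*a_D + 1/4*a_E + 1/16*a_F
  a_C = 1/8*a_A + 1/8*a_B + 1/16*a_C + 7/16*a_D + 1/4*a_E + 0*a_F
  a_D = 0*a_A + 1/4*a_B + 1/16*a_C + 5/16*a_D + 1/8*a_E + 1/4*a_F
  a_E = 3/16*a_A + 3/16*a_B + 1/8*a_C + 3/16*a_D + 1/4*a_E + 1/16*a_F

Substituting a_A = 1 and a_F = 0, rearrange to (I - Q) a = r where r[i] = P(i -> A):
  [1, -1/8, -7/16, -1/4] . (a_B, a_C, a_D, a_E) = 1/8
  [-1/8, 15/16, -7/16, -1/4] . (a_B, a_C, a_D, a_E) = 1/8
  [-1/4, -1/16, 11/16, -1/8] . (a_B, a_C, a_D, a_E) = 0
  [-3/16, -1/8, -3/16, 3/4] . (a_B, a_C, a_D, a_E) = 3/16

Solving yields:
  a_B = 1207/2739
  a_C = 426/913
  a_D = 270/913
  a_E = 1402/2739

Starting state is D, so the absorption probability is a_D = 270/913.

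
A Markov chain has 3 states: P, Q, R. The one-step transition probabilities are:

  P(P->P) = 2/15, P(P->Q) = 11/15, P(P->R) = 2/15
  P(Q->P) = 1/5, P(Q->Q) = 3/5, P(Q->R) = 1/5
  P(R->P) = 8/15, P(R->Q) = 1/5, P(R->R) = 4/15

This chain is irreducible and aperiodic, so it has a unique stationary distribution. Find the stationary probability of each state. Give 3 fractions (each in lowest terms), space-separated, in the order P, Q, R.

The stationary distribution satisfies pi = pi * P, i.e.:
  pi_P = 2/15*pi_P + 1/5*pi_Q + 8/15*pi_R
  pi_Q = 11/15*pi_P + 3/5*pi_Q + 1/5*pi_R
  pi_R = 2/15*pi_P + 1/5*pi_Q + 4/15*pi_R
with normalization: pi_P + pi_Q + pi_R = 1.

Using the first 2 balance equations plus normalization, the linear system A*pi = b is:
  [-13/15, 1/5, 8/15] . pi = 0
  [11/15, -2/5, 1/5] . pi = 0
  [1, 1, 1] . pi = 1

Solving yields:
  pi_P = 57/229
  pi_Q = 127/229
  pi_R = 45/229

Verification (pi * P):
  57/229*2/15 + 127/229*1/5 + 45/229*8/15 = 57/229 = pi_P  (ok)
  57/229*11/15 + 127/229*3/5 + 45/229*1/5 = 127/229 = pi_Q  (ok)
  57/229*2/15 + 127/229*1/5 + 45/229*4/15 = 45/229 = pi_R  (ok)

Answer: 57/229 127/229 45/229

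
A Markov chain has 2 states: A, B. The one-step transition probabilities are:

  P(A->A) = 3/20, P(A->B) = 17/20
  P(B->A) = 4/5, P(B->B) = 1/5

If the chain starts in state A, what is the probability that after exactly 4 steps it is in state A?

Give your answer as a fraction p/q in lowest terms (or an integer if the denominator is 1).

Answer: 92289/160000

Derivation:
Computing P^4 by repeated multiplication:
P^1 =
  A: [3/20, 17/20]
  B: [4/5, 1/5]
P^2 =
  A: [281/400, 119/400]
  B: [7/25, 18/25]
P^3 =
  A: [2747/8000, 5253/8000]
  B: [309/500, 191/500]
P^4 =
  A: [92289/160000, 67711/160000]
  B: [3983/10000, 6017/10000]

(P^4)[A -> A] = 92289/160000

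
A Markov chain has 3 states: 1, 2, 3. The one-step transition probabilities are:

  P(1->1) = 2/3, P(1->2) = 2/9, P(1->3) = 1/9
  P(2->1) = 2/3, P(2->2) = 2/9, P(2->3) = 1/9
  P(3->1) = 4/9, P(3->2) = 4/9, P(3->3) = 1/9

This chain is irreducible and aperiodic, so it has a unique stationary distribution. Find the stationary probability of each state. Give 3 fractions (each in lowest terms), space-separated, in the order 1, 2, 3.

Answer: 52/81 20/81 1/9

Derivation:
The stationary distribution satisfies pi = pi * P, i.e.:
  pi_1 = 2/3*pi_1 + 2/3*pi_2 + 4/9*pi_3
  pi_2 = 2/9*pi_1 + 2/9*pi_2 + 4/9*pi_3
  pi_3 = 1/9*pi_1 + 1/9*pi_2 + 1/9*pi_3
with normalization: pi_1 + pi_2 + pi_3 = 1.

Using the first 2 balance equations plus normalization, the linear system A*pi = b is:
  [-1/3, 2/3, 4/9] . pi = 0
  [2/9, -7/9, 4/9] . pi = 0
  [1, 1, 1] . pi = 1

Solving yields:
  pi_1 = 52/81
  pi_2 = 20/81
  pi_3 = 1/9

Verification (pi * P):
  52/81*2/3 + 20/81*2/3 + 1/9*4/9 = 52/81 = pi_1  (ok)
  52/81*2/9 + 20/81*2/9 + 1/9*4/9 = 20/81 = pi_2  (ok)
  52/81*1/9 + 20/81*1/9 + 1/9*1/9 = 1/9 = pi_3  (ok)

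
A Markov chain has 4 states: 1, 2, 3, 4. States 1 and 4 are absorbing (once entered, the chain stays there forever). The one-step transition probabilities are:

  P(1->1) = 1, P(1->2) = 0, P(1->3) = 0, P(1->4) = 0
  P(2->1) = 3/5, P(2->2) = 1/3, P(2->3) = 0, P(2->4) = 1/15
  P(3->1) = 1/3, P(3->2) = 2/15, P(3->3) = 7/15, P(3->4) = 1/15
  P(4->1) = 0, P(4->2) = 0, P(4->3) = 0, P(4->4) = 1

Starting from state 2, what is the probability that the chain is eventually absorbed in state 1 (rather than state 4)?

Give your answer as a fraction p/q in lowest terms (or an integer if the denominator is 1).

Answer: 9/10

Derivation:
Let a_i = P(absorbed in 1 | start in state i).
Boundary conditions: a_1 = 1, a_4 = 0.
For each transient state i, a_i = sum_j P(i->j) * a_j:
  a_2 = 3/5*a_1 + 1/3*a_2 + 0*a_3 + 1/15*a_4
  a_3 = 1/3*a_1 + 2/15*a_2 + 7/15*a_3 + 1/15*a_4

Substituting a_1 = 1 and a_4 = 0, rearrange to (I - Q) a = r where r[i] = P(i -> 1):
  [2/3, 0] . (a_2, a_3) = 3/5
  [-2/15, 8/15] . (a_2, a_3) = 1/3

Solving yields:
  a_2 = 9/10
  a_3 = 17/20

Starting state is 2, so the absorption probability is a_2 = 9/10.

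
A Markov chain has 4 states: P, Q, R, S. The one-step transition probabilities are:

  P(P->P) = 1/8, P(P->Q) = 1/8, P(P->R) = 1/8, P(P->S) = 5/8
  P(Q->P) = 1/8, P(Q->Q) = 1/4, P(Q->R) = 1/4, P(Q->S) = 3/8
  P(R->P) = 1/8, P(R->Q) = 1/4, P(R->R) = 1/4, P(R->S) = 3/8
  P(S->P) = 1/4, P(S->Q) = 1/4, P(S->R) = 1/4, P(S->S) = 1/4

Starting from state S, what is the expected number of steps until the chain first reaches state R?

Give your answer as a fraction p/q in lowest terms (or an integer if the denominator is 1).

Answer: 71/16

Derivation:
Let h_i = expected steps to first reach R from state i.
Boundary: h_R = 0.
First-step equations for the other states:
  h_P = 1 + 1/8*h_P + 1/8*h_Q + 1/8*h_R + 5/8*h_S
  h_Q = 1 + 1/8*h_P + 1/4*h_Q + 1/4*h_R + 3/8*h_S
  h_S = 1 + 1/4*h_P + 1/4*h_Q + 1/4*h_R + 1/4*h_S

Substituting h_R = 0 and rearranging gives the linear system (I - Q) h = 1:
  [7/8, -1/8, -5/8] . (h_P, h_Q, h_S) = 1
  [-1/8, 3/4, -3/8] . (h_P, h_Q, h_S) = 1
  [-1/4, -1/4, 3/4] . (h_P, h_Q, h_S) = 1

Solving yields:
  h_P = 79/16
  h_Q = 35/8
  h_S = 71/16

Starting state is S, so the expected hitting time is h_S = 71/16.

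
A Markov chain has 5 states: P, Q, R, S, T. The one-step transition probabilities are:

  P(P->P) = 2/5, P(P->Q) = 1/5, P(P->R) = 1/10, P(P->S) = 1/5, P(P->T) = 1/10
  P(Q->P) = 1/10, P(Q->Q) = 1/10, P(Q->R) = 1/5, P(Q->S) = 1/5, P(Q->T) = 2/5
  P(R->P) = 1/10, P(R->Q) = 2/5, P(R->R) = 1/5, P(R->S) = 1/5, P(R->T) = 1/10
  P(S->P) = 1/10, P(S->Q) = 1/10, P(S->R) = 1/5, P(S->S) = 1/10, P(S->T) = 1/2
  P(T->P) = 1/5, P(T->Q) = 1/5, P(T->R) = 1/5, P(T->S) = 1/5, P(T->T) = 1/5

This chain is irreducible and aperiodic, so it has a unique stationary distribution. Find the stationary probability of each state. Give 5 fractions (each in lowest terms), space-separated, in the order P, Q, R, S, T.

Answer: 1714/9537 172/867 1736/9537 2/11 2461/9537

Derivation:
The stationary distribution satisfies pi = pi * P, i.e.:
  pi_P = 2/5*pi_P + 1/10*pi_Q + 1/10*pi_R + 1/10*pi_S + 1/5*pi_T
  pi_Q = 1/5*pi_P + 1/10*pi_Q + 2/5*pi_R + 1/10*pi_S + 1/5*pi_T
  pi_R = 1/10*pi_P + 1/5*pi_Q + 1/5*pi_R + 1/5*pi_S + 1/5*pi_T
  pi_S = 1/5*pi_P + 1/5*pi_Q + 1/5*pi_R + 1/10*pi_S + 1/5*pi_T
  pi_T = 1/10*pi_P + 2/5*pi_Q + 1/10*pi_R + 1/2*pi_S + 1/5*pi_T
with normalization: pi_P + pi_Q + pi_R + pi_S + pi_T = 1.

Using the first 4 balance equations plus normalization, the linear system A*pi = b is:
  [-3/5, 1/10, 1/10, 1/10, 1/5] . pi = 0
  [1/5, -9/10, 2/5, 1/10, 1/5] . pi = 0
  [1/10, 1/5, -4/5, 1/5, 1/5] . pi = 0
  [1/5, 1/5, 1/5, -9/10, 1/5] . pi = 0
  [1, 1, 1, 1, 1] . pi = 1

Solving yields:
  pi_P = 1714/9537
  pi_Q = 172/867
  pi_R = 1736/9537
  pi_S = 2/11
  pi_T = 2461/9537

Verification (pi * P):
  1714/9537*2/5 + 172/867*1/10 + 1736/9537*1/10 + 2/11*1/10 + 2461/9537*1/5 = 1714/9537 = pi_P  (ok)
  1714/9537*1/5 + 172/867*1/10 + 1736/9537*2/5 + 2/11*1/10 + 2461/9537*1/5 = 172/867 = pi_Q  (ok)
  1714/9537*1/10 + 172/867*1/5 + 1736/9537*1/5 + 2/11*1/5 + 2461/9537*1/5 = 1736/9537 = pi_R  (ok)
  1714/9537*1/5 + 172/867*1/5 + 1736/9537*1/5 + 2/11*1/10 + 2461/9537*1/5 = 2/11 = pi_S  (ok)
  1714/9537*1/10 + 172/867*2/5 + 1736/9537*1/10 + 2/11*1/2 + 2461/9537*1/5 = 2461/9537 = pi_T  (ok)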